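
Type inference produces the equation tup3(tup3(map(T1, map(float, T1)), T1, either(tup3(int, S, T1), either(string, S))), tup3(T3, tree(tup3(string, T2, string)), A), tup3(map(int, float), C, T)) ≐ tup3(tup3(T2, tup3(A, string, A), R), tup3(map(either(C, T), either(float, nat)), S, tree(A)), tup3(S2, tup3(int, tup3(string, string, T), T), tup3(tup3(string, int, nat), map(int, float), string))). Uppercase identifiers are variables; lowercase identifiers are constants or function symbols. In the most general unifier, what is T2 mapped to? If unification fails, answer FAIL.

Decompose tup3/3: tup3(map(T1, map(float, T1)), T1, either(tup3(int, S, T1), either(string, S))) ≐ tup3(T2, tup3(A, string, A), R),  tup3(T3, tree(tup3(string, T2, string)), A) ≐ tup3(map(either(C, T), either(float, nat)), S, tree(A)),  tup3(map(int, float), C, T) ≐ tup3(S2, tup3(int, tup3(string, string, T), T), tup3(tup3(string, int, nat), map(int, float), string)).
Decompose tup3/3: map(T1, map(float, T1)) ≐ T2,  T1 ≐ tup3(A, string, A),  either(tup3(int, S, T1), either(string, S)) ≐ R.
Bind T2 := map(T1, map(float, T1)); substituting into the one remaining equation that mentions T2 gives: tup3(T3, tree(tup3(string, map(T1, map(float, T1)), string)), A) ≐ tup3(map(either(C, T), either(float, nat)), S, tree(A)).
Bind T1 := tup3(A, string, A); substituting into the 2 remaining equations that mention T1 gives: either(tup3(int, S, tup3(A, string, A)), either(string, S)) ≐ R,  tup3(T3, tree(tup3(string, map(tup3(A, string, A), map(float, tup3(A, string, A))), string)), A) ≐ tup3(map(either(C, T), either(float, nat)), S, tree(A)). Substituting into the earlier binding gives T2 := map(tup3(A, string, A), map(float, tup3(A, string, A))).
Bind R := either(tup3(int, S, tup3(A, string, A)), either(string, S)); no other remaining equation mentions R.
Decompose tup3/3: T3 ≐ map(either(C, T), either(float, nat)),  tree(tup3(string, map(tup3(A, string, A), map(float, tup3(A, string, A))), string)) ≐ S,  A ≐ tree(A).
Bind T3 := map(either(C, T), either(float, nat)); no other remaining equation mentions T3.
Bind S := tree(tup3(string, map(tup3(A, string, A), map(float, tup3(A, string, A))), string)); no other remaining equation mentions S. Substituting into the earlier binding gives R := either(tup3(int, tree(tup3(string, map(tup3(A, string, A), map(float, tup3(A, string, A))), string)), tup3(A, string, A)), either(string, tree(tup3(string, map(tup3(A, string, A), map(float, tup3(A, string, A))), string)))).
Occurs check fails: A occurs in tree(A); the equation A ≐ tree(A) has no finite solution.

FAIL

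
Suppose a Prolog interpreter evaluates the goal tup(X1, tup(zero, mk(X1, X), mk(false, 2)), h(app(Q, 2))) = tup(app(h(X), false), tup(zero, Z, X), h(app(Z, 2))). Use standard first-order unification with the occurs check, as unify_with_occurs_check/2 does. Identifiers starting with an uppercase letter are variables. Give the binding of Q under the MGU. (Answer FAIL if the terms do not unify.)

Decompose tup/3: X1 = app(h(X), false),  tup(zero, mk(X1, X), mk(false, 2)) = tup(zero, Z, X),  h(app(Q, 2)) = h(app(Z, 2)).
Bind X1 := app(h(X), false); substituting into the one remaining equation that mentions X1 gives: tup(zero, mk(app(h(X), false), X), mk(false, 2)) = tup(zero, Z, X).
Decompose tup/3: zero = zero,  mk(app(h(X), false), X) = Z,  mk(false, 2) = X.
Delete trivial equation zero = zero.
Bind Z := mk(app(h(X), false), X); substituting into the one remaining equation that mentions Z gives: h(app(Q, 2)) = h(app(mk(app(h(X), false), X), 2)).
Bind X := mk(false, 2); substituting into the remaining equation gives: h(app(Q, 2)) = h(app(mk(app(h(mk(false, 2)), false), mk(false, 2)), 2)). Substituting into the earlier bindings gives X1 := app(h(mk(false, 2)), false), Z := mk(app(h(mk(false, 2)), false), mk(false, 2)).
Decompose h/1: app(Q, 2) = app(mk(app(h(mk(false, 2)), false), mk(false, 2)), 2).
Decompose app/2: Q = mk(app(h(mk(false, 2)), false), mk(false, 2)),  2 = 2.
Bind Q := mk(app(h(mk(false, 2)), false), mk(false, 2)); no other remaining equation mentions Q.
Delete trivial equation 2 = 2.
MGU = { X1 -> app(h(mk(false, 2)), false), Z -> mk(app(h(mk(false, 2)), false), mk(false, 2)), X -> mk(false, 2), Q -> mk(app(h(mk(false, 2)), false), mk(false, 2)) }, so Q -> mk(app(h(mk(false, 2)), false), mk(false, 2)).

mk(app(h(mk(false, 2)), false), mk(false, 2))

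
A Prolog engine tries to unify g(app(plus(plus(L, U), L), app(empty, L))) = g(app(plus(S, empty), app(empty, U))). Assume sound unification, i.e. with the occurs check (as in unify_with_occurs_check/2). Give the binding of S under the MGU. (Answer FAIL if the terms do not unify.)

Decompose g/1: app(plus(plus(L, U), L), app(empty, L)) = app(plus(S, empty), app(empty, U)).
Decompose app/2: plus(plus(L, U), L) = plus(S, empty),  app(empty, L) = app(empty, U).
Decompose plus/2: plus(L, U) = S,  L = empty.
Bind S := plus(L, U); no other remaining equation mentions S.
Bind L := empty; substituting into the remaining equation gives: app(empty, empty) = app(empty, U). Substituting into the earlier binding gives S := plus(empty, U).
Decompose app/2: empty = empty,  empty = U.
Delete trivial equation empty = empty.
Bind U := empty. Substituting into the earlier binding gives S := plus(empty, empty).
MGU = { S = plus(empty, empty), L = empty, U = empty }, so S = plus(empty, empty).

plus(empty, empty)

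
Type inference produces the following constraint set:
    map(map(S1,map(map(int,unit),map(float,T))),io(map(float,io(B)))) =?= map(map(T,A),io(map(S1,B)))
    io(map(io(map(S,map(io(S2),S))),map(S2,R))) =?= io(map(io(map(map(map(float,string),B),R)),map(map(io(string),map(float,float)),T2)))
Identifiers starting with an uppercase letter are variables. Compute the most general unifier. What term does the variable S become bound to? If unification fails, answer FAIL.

Decompose map/2: map(S1,map(map(int,unit),map(float,T))) =?= map(T,A),  io(map(float,io(B))) =?= io(map(S1,B)).
Decompose map/2: S1 =?= T,  map(map(int,unit),map(float,T)) =?= A.
Bind S1 := T; substituting into the one remaining equation that mentions S1 gives: io(map(float,io(B))) =?= io(map(T,B)).
Bind A := map(map(int,unit),map(float,T)); no other remaining equation mentions A.
Decompose io/1: map(float,io(B)) =?= map(T,B).
Decompose map/2: float =?= T,  io(B) =?= B.
Bind T := float; no other remaining equation mentions T. Substituting into the earlier bindings gives S1 := float, A := map(map(int,unit),map(float,float)).
Occurs check fails: B occurs in io(B); the equation B =?= io(B) has no finite solution.

FAIL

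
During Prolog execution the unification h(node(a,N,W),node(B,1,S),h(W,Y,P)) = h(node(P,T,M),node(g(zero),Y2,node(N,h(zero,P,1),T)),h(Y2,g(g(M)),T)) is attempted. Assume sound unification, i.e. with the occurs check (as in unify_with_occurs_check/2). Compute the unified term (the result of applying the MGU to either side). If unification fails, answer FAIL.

h(node(a,a,1),node(g(zero),1,node(a,h(zero,a,1),a)),h(1,g(g(1)),a))

Decompose h/3: node(a,N,W) = node(P,T,M),  node(B,1,S) = node(g(zero),Y2,node(N,h(zero,P,1),T)),  h(W,Y,P) = h(Y2,g(g(M)),T).
Decompose node/3: a = P,  N = T,  W = M.
Bind P := a; substituting into the 2 remaining equations that mention P gives: node(B,1,S) = node(g(zero),Y2,node(N,h(zero,a,1),T)),  h(W,Y,a) = h(Y2,g(g(M)),T).
Bind N := T; substituting into the one remaining equation that mentions N gives: node(B,1,S) = node(g(zero),Y2,node(T,h(zero,a,1),T)).
Bind W := M; substituting into the one remaining equation that mentions W gives: h(M,Y,a) = h(Y2,g(g(M)),T).
Decompose node/3: B = g(zero),  1 = Y2,  S = node(T,h(zero,a,1),T).
Bind B := g(zero); no other remaining equation mentions B.
Bind Y2 := 1; substituting into the one remaining equation that mentions Y2 gives: h(M,Y,a) = h(1,g(g(M)),T).
Bind S := node(T,h(zero,a,1),T); no other remaining equation mentions S.
Decompose h/3: M = 1,  Y = g(g(M)),  a = T.
Bind M := 1; substituting into the one remaining equation that mentions M gives: Y = g(g(1)). Substituting into the earlier binding gives W := 1.
Bind Y := g(g(1)); no other remaining equation mentions Y.
Bind T := a. Substituting into the earlier bindings gives N := a, S := node(a,h(zero,a,1),a).
Applying the MGU to either side gives h(node(a,a,1),node(g(zero),1,node(a,h(zero,a,1),a)),h(1,g(g(1)),a)).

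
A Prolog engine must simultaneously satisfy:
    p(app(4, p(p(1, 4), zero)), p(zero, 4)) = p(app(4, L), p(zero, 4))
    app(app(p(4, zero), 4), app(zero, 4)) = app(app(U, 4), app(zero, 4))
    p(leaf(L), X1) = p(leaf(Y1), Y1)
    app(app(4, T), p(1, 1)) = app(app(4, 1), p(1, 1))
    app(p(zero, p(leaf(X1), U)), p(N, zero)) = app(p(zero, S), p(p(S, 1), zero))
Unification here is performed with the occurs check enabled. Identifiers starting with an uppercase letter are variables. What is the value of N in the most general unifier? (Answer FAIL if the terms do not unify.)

p(p(leaf(p(p(1, 4), zero)), p(4, zero)), 1)

Decompose p/2: app(4, p(p(1, 4), zero)) = app(4, L),  p(zero, 4) = p(zero, 4).
Decompose app/2: 4 = 4,  p(p(1, 4), zero) = L.
Delete trivial equation 4 = 4.
Bind L := p(p(1, 4), zero); substituting into the one remaining equation that mentions L gives: p(leaf(p(p(1, 4), zero)), X1) = p(leaf(Y1), Y1).
Delete trivial equation p(zero, 4) = p(zero, 4).
Decompose app/2: app(p(4, zero), 4) = app(U, 4),  app(zero, 4) = app(zero, 4).
Decompose app/2: p(4, zero) = U,  4 = 4.
Bind U := p(4, zero); substituting into the one remaining equation that mentions U gives: app(p(zero, p(leaf(X1), p(4, zero))), p(N, zero)) = app(p(zero, S), p(p(S, 1), zero)).
Delete trivial equation 4 = 4.
Delete trivial equation app(zero, 4) = app(zero, 4).
Decompose p/2: leaf(p(p(1, 4), zero)) = leaf(Y1),  X1 = Y1.
Decompose leaf/1: p(p(1, 4), zero) = Y1.
Bind Y1 := p(p(1, 4), zero); substituting into the one remaining equation that mentions Y1 gives: X1 = p(p(1, 4), zero).
Bind X1 := p(p(1, 4), zero); substituting into the one remaining equation that mentions X1 gives: app(p(zero, p(leaf(p(p(1, 4), zero)), p(4, zero))), p(N, zero)) = app(p(zero, S), p(p(S, 1), zero)).
Decompose app/2: app(4, T) = app(4, 1),  p(1, 1) = p(1, 1).
Decompose app/2: 4 = 4,  T = 1.
Delete trivial equation 4 = 4.
Bind T := 1; no other remaining equation mentions T.
Delete trivial equation p(1, 1) = p(1, 1).
Decompose app/2: p(zero, p(leaf(p(p(1, 4), zero)), p(4, zero))) = p(zero, S),  p(N, zero) = p(p(S, 1), zero).
Decompose p/2: zero = zero,  p(leaf(p(p(1, 4), zero)), p(4, zero)) = S.
Delete trivial equation zero = zero.
Bind S := p(leaf(p(p(1, 4), zero)), p(4, zero)); substituting into the remaining equation gives: p(N, zero) = p(p(p(leaf(p(p(1, 4), zero)), p(4, zero)), 1), zero).
Decompose p/2: N = p(p(leaf(p(p(1, 4), zero)), p(4, zero)), 1),  zero = zero.
Bind N := p(p(leaf(p(p(1, 4), zero)), p(4, zero)), 1); no other remaining equation mentions N.
Delete trivial equation zero = zero.
MGU = { L -> p(p(1, 4), zero), U -> p(4, zero), Y1 -> p(p(1, 4), zero), X1 -> p(p(1, 4), zero), T -> 1, S -> p(leaf(p(p(1, 4), zero)), p(4, zero)), N -> p(p(leaf(p(p(1, 4), zero)), p(4, zero)), 1) }, so N -> p(p(leaf(p(p(1, 4), zero)), p(4, zero)), 1).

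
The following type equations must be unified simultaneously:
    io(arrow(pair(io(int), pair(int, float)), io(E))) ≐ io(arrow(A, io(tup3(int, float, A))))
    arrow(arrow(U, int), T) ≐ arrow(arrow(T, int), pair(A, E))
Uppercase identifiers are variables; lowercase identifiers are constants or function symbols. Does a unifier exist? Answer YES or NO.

YES

Decompose io/1: arrow(pair(io(int), pair(int, float)), io(E)) ≐ arrow(A, io(tup3(int, float, A))).
Decompose arrow/2: pair(io(int), pair(int, float)) ≐ A,  io(E) ≐ io(tup3(int, float, A)).
Bind A := pair(io(int), pair(int, float)); substituting into the remaining equations gives: io(E) ≐ io(tup3(int, float, pair(io(int), pair(int, float)))),  arrow(arrow(U, int), T) ≐ arrow(arrow(T, int), pair(pair(io(int), pair(int, float)), E)).
Decompose io/1: E ≐ tup3(int, float, pair(io(int), pair(int, float))).
Bind E := tup3(int, float, pair(io(int), pair(int, float))); substituting into the remaining equation gives: arrow(arrow(U, int), T) ≐ arrow(arrow(T, int), pair(pair(io(int), pair(int, float)), tup3(int, float, pair(io(int), pair(int, float))))).
Decompose arrow/2: arrow(U, int) ≐ arrow(T, int),  T ≐ pair(pair(io(int), pair(int, float)), tup3(int, float, pair(io(int), pair(int, float)))).
Decompose arrow/2: U ≐ T,  int ≐ int.
Bind U := T; no other remaining equation mentions U.
Delete trivial equation int ≐ int.
Bind T := pair(pair(io(int), pair(int, float)), tup3(int, float, pair(io(int), pair(int, float)))). Substituting into the earlier binding gives U := pair(pair(io(int), pair(int, float)), tup3(int, float, pair(io(int), pair(int, float)))).
No equations remain and no clash or occurs-check failure arose, so a unifier exists.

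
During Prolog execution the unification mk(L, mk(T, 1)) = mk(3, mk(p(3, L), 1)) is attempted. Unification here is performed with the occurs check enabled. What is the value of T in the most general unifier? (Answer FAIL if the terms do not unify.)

Decompose mk/2: L = 3,  mk(T, 1) = mk(p(3, L), 1).
Bind L := 3; substituting into the remaining equation gives: mk(T, 1) = mk(p(3, 3), 1).
Decompose mk/2: T = p(3, 3),  1 = 1.
Bind T := p(3, 3); no other remaining equation mentions T.
Delete trivial equation 1 = 1.
MGU = { L ↦ 3, T ↦ p(3, 3) }, so T ↦ p(3, 3).

p(3, 3)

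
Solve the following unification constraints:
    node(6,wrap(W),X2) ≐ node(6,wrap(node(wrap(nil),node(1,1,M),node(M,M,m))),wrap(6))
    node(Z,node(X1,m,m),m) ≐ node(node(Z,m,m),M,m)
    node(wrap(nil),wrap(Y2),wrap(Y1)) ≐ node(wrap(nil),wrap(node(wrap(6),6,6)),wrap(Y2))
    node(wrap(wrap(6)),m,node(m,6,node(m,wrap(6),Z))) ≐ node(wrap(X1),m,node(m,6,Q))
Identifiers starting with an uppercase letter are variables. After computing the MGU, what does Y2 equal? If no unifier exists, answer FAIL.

Decompose node/3: 6 ≐ 6,  wrap(W) ≐ wrap(node(wrap(nil),node(1,1,M),node(M,M,m))),  X2 ≐ wrap(6).
Delete trivial equation 6 ≐ 6.
Decompose wrap/1: W ≐ node(wrap(nil),node(1,1,M),node(M,M,m)).
Bind W := node(wrap(nil),node(1,1,M),node(M,M,m)); no other remaining equation mentions W.
Bind X2 := wrap(6); no other remaining equation mentions X2.
Decompose node/3: Z ≐ node(Z,m,m),  node(X1,m,m) ≐ M,  m ≐ m.
Occurs check fails: Z occurs in node(Z,m,m); the equation Z ≐ node(Z,m,m) has no finite solution.

FAIL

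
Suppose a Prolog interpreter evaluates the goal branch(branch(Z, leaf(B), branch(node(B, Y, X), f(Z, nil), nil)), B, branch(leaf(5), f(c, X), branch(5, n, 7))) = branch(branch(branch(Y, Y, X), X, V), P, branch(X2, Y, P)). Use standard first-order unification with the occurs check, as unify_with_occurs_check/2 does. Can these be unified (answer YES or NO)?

Decompose branch/3: branch(Z, leaf(B), branch(node(B, Y, X), f(Z, nil), nil)) = branch(branch(Y, Y, X), X, V),  B = P,  branch(leaf(5), f(c, X), branch(5, n, 7)) = branch(X2, Y, P).
Decompose branch/3: Z = branch(Y, Y, X),  leaf(B) = X,  branch(node(B, Y, X), f(Z, nil), nil) = V.
Bind Z := branch(Y, Y, X); substituting into the one remaining equation that mentions Z gives: branch(node(B, Y, X), f(branch(Y, Y, X), nil), nil) = V.
Bind X := leaf(B); substituting into the 2 remaining equations that mention X gives: branch(node(B, Y, leaf(B)), f(branch(Y, Y, leaf(B)), nil), nil) = V,  branch(leaf(5), f(c, leaf(B)), branch(5, n, 7)) = branch(X2, Y, P). Substituting into the earlier binding gives Z := branch(Y, Y, leaf(B)).
Bind V := branch(node(B, Y, leaf(B)), f(branch(Y, Y, leaf(B)), nil), nil); no other remaining equation mentions V.
Bind B := P; substituting into the remaining equation gives: branch(leaf(5), f(c, leaf(P)), branch(5, n, 7)) = branch(X2, Y, P). Substituting into the earlier bindings gives Z := branch(Y, Y, leaf(P)), X := leaf(P), V := branch(node(P, Y, leaf(P)), f(branch(Y, Y, leaf(P)), nil), nil).
Decompose branch/3: leaf(5) = X2,  f(c, leaf(P)) = Y,  branch(5, n, 7) = P.
Bind X2 := leaf(5); no other remaining equation mentions X2.
Bind Y := f(c, leaf(P)); no other remaining equation mentions Y. Substituting into the earlier bindings gives Z := branch(f(c, leaf(P)), f(c, leaf(P)), leaf(P)), V := branch(node(P, f(c, leaf(P)), leaf(P)), f(branch(f(c, leaf(P)), f(c, leaf(P)), leaf(P)), nil), nil).
Bind P := branch(5, n, 7). Substituting into the earlier bindings gives Z := branch(f(c, leaf(branch(5, n, 7))), f(c, leaf(branch(5, n, 7))), leaf(branch(5, n, 7))), X := leaf(branch(5, n, 7)), V := branch(node(branch(5, n, 7), f(c, leaf(branch(5, n, 7))), leaf(branch(5, n, 7))), f(branch(f(c, leaf(branch(5, n, 7))), f(c, leaf(branch(5, n, 7))), leaf(branch(5, n, 7))), nil), nil), B := branch(5, n, 7), Y := f(c, leaf(branch(5, n, 7))).
No equations remain and no clash or occurs-check failure arose, so a unifier exists.

YES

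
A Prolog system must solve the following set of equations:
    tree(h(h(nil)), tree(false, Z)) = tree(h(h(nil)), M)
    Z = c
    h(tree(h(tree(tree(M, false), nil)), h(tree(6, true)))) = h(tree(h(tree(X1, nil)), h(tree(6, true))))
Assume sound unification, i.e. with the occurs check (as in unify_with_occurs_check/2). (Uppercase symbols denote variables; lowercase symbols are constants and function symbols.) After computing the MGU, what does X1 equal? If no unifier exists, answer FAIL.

Decompose tree/2: h(h(nil)) = h(h(nil)),  tree(false, Z) = M.
Delete trivial equation h(h(nil)) = h(h(nil)).
Bind M := tree(false, Z); substituting into the one remaining equation that mentions M gives: h(tree(h(tree(tree(tree(false, Z), false), nil)), h(tree(6, true)))) = h(tree(h(tree(X1, nil)), h(tree(6, true)))).
Bind Z := c; substituting into the remaining equation gives: h(tree(h(tree(tree(tree(false, c), false), nil)), h(tree(6, true)))) = h(tree(h(tree(X1, nil)), h(tree(6, true)))). Substituting into the earlier binding gives M := tree(false, c).
Decompose h/1: tree(h(tree(tree(tree(false, c), false), nil)), h(tree(6, true))) = tree(h(tree(X1, nil)), h(tree(6, true))).
Decompose tree/2: h(tree(tree(tree(false, c), false), nil)) = h(tree(X1, nil)),  h(tree(6, true)) = h(tree(6, true)).
Decompose h/1: tree(tree(tree(false, c), false), nil) = tree(X1, nil).
Decompose tree/2: tree(tree(false, c), false) = X1,  nil = nil.
Bind X1 := tree(tree(false, c), false); no other remaining equation mentions X1.
Delete trivial equation nil = nil.
Delete trivial equation h(tree(6, true)) = h(tree(6, true)).
MGU = { M = tree(false, c), Z = c, X1 = tree(tree(false, c), false) }, so X1 = tree(tree(false, c), false).

tree(tree(false, c), false)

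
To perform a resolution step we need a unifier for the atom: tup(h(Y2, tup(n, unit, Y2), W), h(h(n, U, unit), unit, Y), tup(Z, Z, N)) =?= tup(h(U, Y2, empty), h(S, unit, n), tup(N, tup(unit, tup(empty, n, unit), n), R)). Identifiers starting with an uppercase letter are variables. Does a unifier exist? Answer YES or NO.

Decompose tup/3: h(Y2, tup(n, unit, Y2), W) =?= h(U, Y2, empty),  h(h(n, U, unit), unit, Y) =?= h(S, unit, n),  tup(Z, Z, N) =?= tup(N, tup(unit, tup(empty, n, unit), n), R).
Decompose h/3: Y2 =?= U,  tup(n, unit, Y2) =?= Y2,  W =?= empty.
Bind Y2 := U; substituting into the one remaining equation that mentions Y2 gives: tup(n, unit, U) =?= U.
Occurs check fails: U occurs in tup(n, unit, U); the equation U =?= tup(n, unit, U) has no finite solution.

NO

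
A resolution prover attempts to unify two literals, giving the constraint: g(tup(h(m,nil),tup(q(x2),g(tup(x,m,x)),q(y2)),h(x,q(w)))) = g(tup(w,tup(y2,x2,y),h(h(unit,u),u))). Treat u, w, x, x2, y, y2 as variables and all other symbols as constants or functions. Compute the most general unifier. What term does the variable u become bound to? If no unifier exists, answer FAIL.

q(h(m,nil))

Decompose g/1: tup(h(m,nil),tup(q(x2),g(tup(x,m,x)),q(y2)),h(x,q(w))) = tup(w,tup(y2,x2,y),h(h(unit,u),u)).
Decompose tup/3: h(m,nil) = w,  tup(q(x2),g(tup(x,m,x)),q(y2)) = tup(y2,x2,y),  h(x,q(w)) = h(h(unit,u),u).
Bind w := h(m,nil); substituting into the one remaining equation that mentions w gives: h(x,q(h(m,nil))) = h(h(unit,u),u).
Decompose tup/3: q(x2) = y2,  g(tup(x,m,x)) = x2,  q(y2) = y.
Bind y2 := q(x2); substituting into the one remaining equation that mentions y2 gives: q(q(x2)) = y.
Bind x2 := g(tup(x,m,x)); substituting into the one remaining equation that mentions x2 gives: q(q(g(tup(x,m,x)))) = y. Substituting into the earlier binding gives y2 := q(g(tup(x,m,x))).
Bind y := q(q(g(tup(x,m,x)))); no other remaining equation mentions y.
Decompose h/2: x = h(unit,u),  q(h(m,nil)) = u.
Bind x := h(unit,u); no other remaining equation mentions x. Substituting into the earlier bindings gives y2 := q(g(tup(h(unit,u),m,h(unit,u)))), x2 := g(tup(h(unit,u),m,h(unit,u))), y := q(q(g(tup(h(unit,u),m,h(unit,u))))).
Bind u := q(h(m,nil)). Substituting into the earlier bindings gives y2 := q(g(tup(h(unit,q(h(m,nil))),m,h(unit,q(h(m,nil)))))), x2 := g(tup(h(unit,q(h(m,nil))),m,h(unit,q(h(m,nil))))), y := q(q(g(tup(h(unit,q(h(m,nil))),m,h(unit,q(h(m,nil))))))), x := h(unit,q(h(m,nil))).
MGU = { w := h(m,nil), y2 := q(g(tup(h(unit,q(h(m,nil))),m,h(unit,q(h(m,nil)))))), x2 := g(tup(h(unit,q(h(m,nil))),m,h(unit,q(h(m,nil))))), y := q(q(g(tup(h(unit,q(h(m,nil))),m,h(unit,q(h(m,nil))))))), x := h(unit,q(h(m,nil))), u := q(h(m,nil)) }, so u := q(h(m,nil)).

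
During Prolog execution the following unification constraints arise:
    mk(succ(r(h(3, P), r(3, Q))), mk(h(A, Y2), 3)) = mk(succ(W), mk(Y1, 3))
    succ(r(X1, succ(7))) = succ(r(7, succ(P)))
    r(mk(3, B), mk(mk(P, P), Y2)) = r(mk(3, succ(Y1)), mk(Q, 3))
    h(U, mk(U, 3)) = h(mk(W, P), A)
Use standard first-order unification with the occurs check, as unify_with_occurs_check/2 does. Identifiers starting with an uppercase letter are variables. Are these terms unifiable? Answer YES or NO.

Decompose mk/2: succ(r(h(3, P), r(3, Q))) = succ(W),  mk(h(A, Y2), 3) = mk(Y1, 3).
Decompose succ/1: r(h(3, P), r(3, Q)) = W.
Bind W := r(h(3, P), r(3, Q)); substituting into the one remaining equation that mentions W gives: h(U, mk(U, 3)) = h(mk(r(h(3, P), r(3, Q)), P), A).
Decompose mk/2: h(A, Y2) = Y1,  3 = 3.
Bind Y1 := h(A, Y2); substituting into the one remaining equation that mentions Y1 gives: r(mk(3, B), mk(mk(P, P), Y2)) = r(mk(3, succ(h(A, Y2))), mk(Q, 3)).
Delete trivial equation 3 = 3.
Decompose succ/1: r(X1, succ(7)) = r(7, succ(P)).
Decompose r/2: X1 = 7,  succ(7) = succ(P).
Bind X1 := 7; no other remaining equation mentions X1.
Decompose succ/1: 7 = P.
Bind P := 7; substituting into the remaining equations gives: r(mk(3, B), mk(mk(7, 7), Y2)) = r(mk(3, succ(h(A, Y2))), mk(Q, 3)),  h(U, mk(U, 3)) = h(mk(r(h(3, 7), r(3, Q)), 7), A). Substituting into the earlier binding gives W := r(h(3, 7), r(3, Q)).
Decompose r/2: mk(3, B) = mk(3, succ(h(A, Y2))),  mk(mk(7, 7), Y2) = mk(Q, 3).
Decompose mk/2: 3 = 3,  B = succ(h(A, Y2)).
Delete trivial equation 3 = 3.
Bind B := succ(h(A, Y2)); no other remaining equation mentions B.
Decompose mk/2: mk(7, 7) = Q,  Y2 = 3.
Bind Q := mk(7, 7); substituting into the one remaining equation that mentions Q gives: h(U, mk(U, 3)) = h(mk(r(h(3, 7), r(3, mk(7, 7))), 7), A). Substituting into the earlier binding gives W := r(h(3, 7), r(3, mk(7, 7))).
Bind Y2 := 3; no other remaining equation mentions Y2. Substituting into the earlier bindings gives Y1 := h(A, 3), B := succ(h(A, 3)).
Decompose h/2: U = mk(r(h(3, 7), r(3, mk(7, 7))), 7),  mk(U, 3) = A.
Bind U := mk(r(h(3, 7), r(3, mk(7, 7))), 7); substituting into the remaining equation gives: mk(mk(r(h(3, 7), r(3, mk(7, 7))), 7), 3) = A.
Bind A := mk(mk(r(h(3, 7), r(3, mk(7, 7))), 7), 3). Substituting into the earlier bindings gives Y1 := h(mk(mk(r(h(3, 7), r(3, mk(7, 7))), 7), 3), 3), B := succ(h(mk(mk(r(h(3, 7), r(3, mk(7, 7))), 7), 3), 3)).
No equations remain and no clash or occurs-check failure arose, so a unifier exists.

YES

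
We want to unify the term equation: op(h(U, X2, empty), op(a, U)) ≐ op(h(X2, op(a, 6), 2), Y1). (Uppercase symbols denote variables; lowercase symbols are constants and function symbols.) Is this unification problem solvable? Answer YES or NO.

Decompose op/2: h(U, X2, empty) ≐ h(X2, op(a, 6), 2),  op(a, U) ≐ Y1.
Decompose h/3: U ≐ X2,  X2 ≐ op(a, 6),  empty ≐ 2.
Bind U := X2; substituting into the one remaining equation that mentions U gives: op(a, X2) ≐ Y1.
Bind X2 := op(a, 6); substituting into the one remaining equation that mentions X2 gives: op(a, op(a, 6)) ≐ Y1. Substituting into the earlier binding gives U := op(a, 6).
Clash: constants empty and 2 differ; no unifier exists.

NO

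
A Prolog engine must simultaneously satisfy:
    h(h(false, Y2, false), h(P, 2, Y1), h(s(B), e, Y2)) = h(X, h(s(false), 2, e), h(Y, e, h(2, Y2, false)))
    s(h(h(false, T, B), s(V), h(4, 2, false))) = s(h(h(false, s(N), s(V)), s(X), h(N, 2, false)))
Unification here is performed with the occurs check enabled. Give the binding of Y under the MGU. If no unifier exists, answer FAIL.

FAIL

Decompose h/3: h(false, Y2, false) = X,  h(P, 2, Y1) = h(s(false), 2, e),  h(s(B), e, Y2) = h(Y, e, h(2, Y2, false)).
Bind X := h(false, Y2, false); substituting into the one remaining equation that mentions X gives: s(h(h(false, T, B), s(V), h(4, 2, false))) = s(h(h(false, s(N), s(V)), s(h(false, Y2, false)), h(N, 2, false))).
Decompose h/3: P = s(false),  2 = 2,  Y1 = e.
Bind P := s(false); no other remaining equation mentions P.
Delete trivial equation 2 = 2.
Bind Y1 := e; no other remaining equation mentions Y1.
Decompose h/3: s(B) = Y,  e = e,  Y2 = h(2, Y2, false).
Bind Y := s(B); no other remaining equation mentions Y.
Delete trivial equation e = e.
Occurs check fails: Y2 occurs in h(2, Y2, false); the equation Y2 = h(2, Y2, false) has no finite solution.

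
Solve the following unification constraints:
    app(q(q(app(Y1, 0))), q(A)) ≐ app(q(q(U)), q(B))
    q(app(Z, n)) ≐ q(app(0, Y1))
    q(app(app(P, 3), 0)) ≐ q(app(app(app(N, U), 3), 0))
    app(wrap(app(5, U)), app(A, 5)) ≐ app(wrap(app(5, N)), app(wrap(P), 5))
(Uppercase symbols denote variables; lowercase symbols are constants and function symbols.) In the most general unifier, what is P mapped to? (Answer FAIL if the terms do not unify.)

app(app(n, 0), app(n, 0))

Decompose app/2: q(q(app(Y1, 0))) ≐ q(q(U)),  q(A) ≐ q(B).
Decompose q/1: q(app(Y1, 0)) ≐ q(U).
Decompose q/1: app(Y1, 0) ≐ U.
Bind U := app(Y1, 0); substituting into the 2 remaining equations that mention U gives: q(app(app(P, 3), 0)) ≐ q(app(app(app(N, app(Y1, 0)), 3), 0)),  app(wrap(app(5, app(Y1, 0))), app(A, 5)) ≐ app(wrap(app(5, N)), app(wrap(P), 5)).
Decompose q/1: A ≐ B.
Bind A := B; substituting into the one remaining equation that mentions A gives: app(wrap(app(5, app(Y1, 0))), app(B, 5)) ≐ app(wrap(app(5, N)), app(wrap(P), 5)).
Decompose q/1: app(Z, n) ≐ app(0, Y1).
Decompose app/2: Z ≐ 0,  n ≐ Y1.
Bind Z := 0; no other remaining equation mentions Z.
Bind Y1 := n; substituting into the remaining equations gives: q(app(app(P, 3), 0)) ≐ q(app(app(app(N, app(n, 0)), 3), 0)),  app(wrap(app(5, app(n, 0))), app(B, 5)) ≐ app(wrap(app(5, N)), app(wrap(P), 5)). Substituting into the earlier binding gives U := app(n, 0).
Decompose q/1: app(app(P, 3), 0) ≐ app(app(app(N, app(n, 0)), 3), 0).
Decompose app/2: app(P, 3) ≐ app(app(N, app(n, 0)), 3),  0 ≐ 0.
Decompose app/2: P ≐ app(N, app(n, 0)),  3 ≐ 3.
Bind P := app(N, app(n, 0)); substituting into the one remaining equation that mentions P gives: app(wrap(app(5, app(n, 0))), app(B, 5)) ≐ app(wrap(app(5, N)), app(wrap(app(N, app(n, 0))), 5)).
Delete trivial equation 3 ≐ 3.
Delete trivial equation 0 ≐ 0.
Decompose app/2: wrap(app(5, app(n, 0))) ≐ wrap(app(5, N)),  app(B, 5) ≐ app(wrap(app(N, app(n, 0))), 5).
Decompose wrap/1: app(5, app(n, 0)) ≐ app(5, N).
Decompose app/2: 5 ≐ 5,  app(n, 0) ≐ N.
Delete trivial equation 5 ≐ 5.
Bind N := app(n, 0); substituting into the remaining equation gives: app(B, 5) ≐ app(wrap(app(app(n, 0), app(n, 0))), 5). Substituting into the earlier binding gives P := app(app(n, 0), app(n, 0)).
Decompose app/2: B ≐ wrap(app(app(n, 0), app(n, 0))),  5 ≐ 5.
Bind B := wrap(app(app(n, 0), app(n, 0))); no other remaining equation mentions B. Substituting into the earlier binding gives A := wrap(app(app(n, 0), app(n, 0))).
Delete trivial equation 5 ≐ 5.
MGU = { U := app(n, 0), A := wrap(app(app(n, 0), app(n, 0))), Z := 0, Y1 := n, P := app(app(n, 0), app(n, 0)), N := app(n, 0), B := wrap(app(app(n, 0), app(n, 0))) }, so P := app(app(n, 0), app(n, 0)).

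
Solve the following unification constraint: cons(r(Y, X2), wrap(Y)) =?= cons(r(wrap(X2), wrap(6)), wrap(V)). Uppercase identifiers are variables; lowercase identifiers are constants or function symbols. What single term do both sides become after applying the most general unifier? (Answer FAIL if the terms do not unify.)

cons(r(wrap(wrap(6)), wrap(6)), wrap(wrap(wrap(6))))

Decompose cons/2: r(Y, X2) =?= r(wrap(X2), wrap(6)),  wrap(Y) =?= wrap(V).
Decompose r/2: Y =?= wrap(X2),  X2 =?= wrap(6).
Bind Y := wrap(X2); substituting into the one remaining equation that mentions Y gives: wrap(wrap(X2)) =?= wrap(V).
Bind X2 := wrap(6); substituting into the remaining equation gives: wrap(wrap(wrap(6))) =?= wrap(V). Substituting into the earlier binding gives Y := wrap(wrap(6)).
Decompose wrap/1: wrap(wrap(6)) =?= V.
Bind V := wrap(wrap(6)).
Applying the MGU to either side gives cons(r(wrap(wrap(6)), wrap(6)), wrap(wrap(wrap(6)))).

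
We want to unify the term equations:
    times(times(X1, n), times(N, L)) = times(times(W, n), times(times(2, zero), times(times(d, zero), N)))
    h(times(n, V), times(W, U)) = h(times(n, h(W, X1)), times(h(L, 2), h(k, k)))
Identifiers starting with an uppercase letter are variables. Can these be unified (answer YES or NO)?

Decompose times/2: times(X1, n) = times(W, n),  times(N, L) = times(times(2, zero), times(times(d, zero), N)).
Decompose times/2: X1 = W,  n = n.
Bind X1 := W; substituting into the one remaining equation that mentions X1 gives: h(times(n, V), times(W, U)) = h(times(n, h(W, W)), times(h(L, 2), h(k, k))).
Delete trivial equation n = n.
Decompose times/2: N = times(2, zero),  L = times(times(d, zero), N).
Bind N := times(2, zero); substituting into the one remaining equation that mentions N gives: L = times(times(d, zero), times(2, zero)).
Bind L := times(times(d, zero), times(2, zero)); substituting into the remaining equation gives: h(times(n, V), times(W, U)) = h(times(n, h(W, W)), times(h(times(times(d, zero), times(2, zero)), 2), h(k, k))).
Decompose h/2: times(n, V) = times(n, h(W, W)),  times(W, U) = times(h(times(times(d, zero), times(2, zero)), 2), h(k, k)).
Decompose times/2: n = n,  V = h(W, W).
Delete trivial equation n = n.
Bind V := h(W, W); no other remaining equation mentions V.
Decompose times/2: W = h(times(times(d, zero), times(2, zero)), 2),  U = h(k, k).
Bind W := h(times(times(d, zero), times(2, zero)), 2); no other remaining equation mentions W. Substituting into the earlier bindings gives X1 := h(times(times(d, zero), times(2, zero)), 2), V := h(h(times(times(d, zero), times(2, zero)), 2), h(times(times(d, zero), times(2, zero)), 2)).
Bind U := h(k, k).
No equations remain and no clash or occurs-check failure arose, so a unifier exists.

YES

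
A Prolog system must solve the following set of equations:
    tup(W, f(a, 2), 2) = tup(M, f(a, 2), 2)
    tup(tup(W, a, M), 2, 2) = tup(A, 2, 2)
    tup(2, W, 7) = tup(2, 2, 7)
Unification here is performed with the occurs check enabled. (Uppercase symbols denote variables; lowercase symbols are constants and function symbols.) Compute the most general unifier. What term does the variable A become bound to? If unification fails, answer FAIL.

tup(2, a, 2)

Decompose tup/3: W = M,  f(a, 2) = f(a, 2),  2 = 2.
Bind W := M; substituting into the 2 remaining equations that mention W gives: tup(tup(M, a, M), 2, 2) = tup(A, 2, 2),  tup(2, M, 7) = tup(2, 2, 7).
Delete trivial equation f(a, 2) = f(a, 2).
Delete trivial equation 2 = 2.
Decompose tup/3: tup(M, a, M) = A,  2 = 2,  2 = 2.
Bind A := tup(M, a, M); no other remaining equation mentions A.
Delete trivial equation 2 = 2.
Delete trivial equation 2 = 2.
Decompose tup/3: 2 = 2,  M = 2,  7 = 7.
Delete trivial equation 2 = 2.
Bind M := 2; no other remaining equation mentions M. Substituting into the earlier bindings gives W := 2, A := tup(2, a, 2).
Delete trivial equation 7 = 7.
MGU = { W = 2, A = tup(2, a, 2), M = 2 }, so A = tup(2, a, 2).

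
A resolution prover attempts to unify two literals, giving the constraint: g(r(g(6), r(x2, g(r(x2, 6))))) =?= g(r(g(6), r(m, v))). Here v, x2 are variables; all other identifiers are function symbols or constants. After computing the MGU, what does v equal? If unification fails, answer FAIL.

Decompose g/1: r(g(6), r(x2, g(r(x2, 6)))) =?= r(g(6), r(m, v)).
Decompose r/2: g(6) =?= g(6),  r(x2, g(r(x2, 6))) =?= r(m, v).
Delete trivial equation g(6) =?= g(6).
Decompose r/2: x2 =?= m,  g(r(x2, 6)) =?= v.
Bind x2 := m; substituting into the remaining equation gives: g(r(m, 6)) =?= v.
Bind v := g(r(m, 6)).
MGU = { x2 -> m, v -> g(r(m, 6)) }, so v -> g(r(m, 6)).

g(r(m, 6))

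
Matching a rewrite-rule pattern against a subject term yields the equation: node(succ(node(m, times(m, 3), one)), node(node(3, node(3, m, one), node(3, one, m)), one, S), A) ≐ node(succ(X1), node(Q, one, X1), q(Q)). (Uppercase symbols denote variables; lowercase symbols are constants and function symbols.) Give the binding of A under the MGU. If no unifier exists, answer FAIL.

q(node(3, node(3, m, one), node(3, one, m)))

Decompose node/3: succ(node(m, times(m, 3), one)) ≐ succ(X1),  node(node(3, node(3, m, one), node(3, one, m)), one, S) ≐ node(Q, one, X1),  A ≐ q(Q).
Decompose succ/1: node(m, times(m, 3), one) ≐ X1.
Bind X1 := node(m, times(m, 3), one); substituting into the one remaining equation that mentions X1 gives: node(node(3, node(3, m, one), node(3, one, m)), one, S) ≐ node(Q, one, node(m, times(m, 3), one)).
Decompose node/3: node(3, node(3, m, one), node(3, one, m)) ≐ Q,  one ≐ one,  S ≐ node(m, times(m, 3), one).
Bind Q := node(3, node(3, m, one), node(3, one, m)); substituting into the one remaining equation that mentions Q gives: A ≐ q(node(3, node(3, m, one), node(3, one, m))).
Delete trivial equation one ≐ one.
Bind S := node(m, times(m, 3), one); no other remaining equation mentions S.
Bind A := q(node(3, node(3, m, one), node(3, one, m))).
MGU = { X1 ↦ node(m, times(m, 3), one), Q ↦ node(3, node(3, m, one), node(3, one, m)), S ↦ node(m, times(m, 3), one), A ↦ q(node(3, node(3, m, one), node(3, one, m))) }, so A ↦ q(node(3, node(3, m, one), node(3, one, m))).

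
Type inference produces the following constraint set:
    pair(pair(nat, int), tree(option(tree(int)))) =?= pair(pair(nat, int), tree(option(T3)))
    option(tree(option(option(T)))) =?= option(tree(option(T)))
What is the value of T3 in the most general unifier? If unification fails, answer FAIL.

Decompose pair/2: pair(nat, int) =?= pair(nat, int),  tree(option(tree(int))) =?= tree(option(T3)).
Delete trivial equation pair(nat, int) =?= pair(nat, int).
Decompose tree/1: option(tree(int)) =?= option(T3).
Decompose option/1: tree(int) =?= T3.
Bind T3 := tree(int); no other remaining equation mentions T3.
Decompose option/1: tree(option(option(T))) =?= tree(option(T)).
Decompose tree/1: option(option(T)) =?= option(T).
Decompose option/1: option(T) =?= T.
Occurs check fails: T occurs in option(T); the equation T =?= option(T) has no finite solution.

FAIL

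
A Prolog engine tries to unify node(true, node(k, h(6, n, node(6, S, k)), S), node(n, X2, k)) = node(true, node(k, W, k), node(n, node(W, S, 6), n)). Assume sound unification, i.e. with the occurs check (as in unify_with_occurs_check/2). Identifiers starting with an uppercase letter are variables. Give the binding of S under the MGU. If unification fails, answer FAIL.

Decompose node/3: true = true,  node(k, h(6, n, node(6, S, k)), S) = node(k, W, k),  node(n, X2, k) = node(n, node(W, S, 6), n).
Delete trivial equation true = true.
Decompose node/3: k = k,  h(6, n, node(6, S, k)) = W,  S = k.
Delete trivial equation k = k.
Bind W := h(6, n, node(6, S, k)); substituting into the one remaining equation that mentions W gives: node(n, X2, k) = node(n, node(h(6, n, node(6, S, k)), S, 6), n).
Bind S := k; substituting into the remaining equation gives: node(n, X2, k) = node(n, node(h(6, n, node(6, k, k)), k, 6), n). Substituting into the earlier binding gives W := h(6, n, node(6, k, k)).
Decompose node/3: n = n,  X2 = node(h(6, n, node(6, k, k)), k, 6),  k = n.
Delete trivial equation n = n.
Bind X2 := node(h(6, n, node(6, k, k)), k, 6); no other remaining equation mentions X2.
Clash: constants k and n differ; no unifier exists.

FAIL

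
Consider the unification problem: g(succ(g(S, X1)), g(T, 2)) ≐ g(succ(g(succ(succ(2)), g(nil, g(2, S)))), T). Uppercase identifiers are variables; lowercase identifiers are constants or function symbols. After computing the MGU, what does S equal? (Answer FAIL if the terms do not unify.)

Decompose g/2: succ(g(S, X1)) ≐ succ(g(succ(succ(2)), g(nil, g(2, S)))),  g(T, 2) ≐ T.
Decompose succ/1: g(S, X1) ≐ g(succ(succ(2)), g(nil, g(2, S))).
Decompose g/2: S ≐ succ(succ(2)),  X1 ≐ g(nil, g(2, S)).
Bind S := succ(succ(2)); substituting into the one remaining equation that mentions S gives: X1 ≐ g(nil, g(2, succ(succ(2)))).
Bind X1 := g(nil, g(2, succ(succ(2)))); no other remaining equation mentions X1.
Occurs check fails: T occurs in g(T, 2); the equation T ≐ g(T, 2) has no finite solution.

FAIL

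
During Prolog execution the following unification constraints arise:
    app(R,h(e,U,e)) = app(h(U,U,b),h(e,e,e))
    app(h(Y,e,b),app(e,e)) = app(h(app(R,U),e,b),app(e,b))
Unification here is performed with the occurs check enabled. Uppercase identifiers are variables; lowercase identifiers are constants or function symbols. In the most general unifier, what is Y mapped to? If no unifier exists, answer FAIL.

FAIL

Decompose app/2: R = h(U,U,b),  h(e,U,e) = h(e,e,e).
Bind R := h(U,U,b); substituting into the one remaining equation that mentions R gives: app(h(Y,e,b),app(e,e)) = app(h(app(h(U,U,b),U),e,b),app(e,b)).
Decompose h/3: e = e,  U = e,  e = e.
Delete trivial equation e = e.
Bind U := e; substituting into the one remaining equation that mentions U gives: app(h(Y,e,b),app(e,e)) = app(h(app(h(e,e,b),e),e,b),app(e,b)). Substituting into the earlier binding gives R := h(e,e,b).
Delete trivial equation e = e.
Decompose app/2: h(Y,e,b) = h(app(h(e,e,b),e),e,b),  app(e,e) = app(e,b).
Decompose h/3: Y = app(h(e,e,b),e),  e = e,  b = b.
Bind Y := app(h(e,e,b),e); no other remaining equation mentions Y.
Delete trivial equation e = e.
Delete trivial equation b = b.
Decompose app/2: e = e,  e = b.
Delete trivial equation e = e.
Clash: constants e and b differ; no unifier exists.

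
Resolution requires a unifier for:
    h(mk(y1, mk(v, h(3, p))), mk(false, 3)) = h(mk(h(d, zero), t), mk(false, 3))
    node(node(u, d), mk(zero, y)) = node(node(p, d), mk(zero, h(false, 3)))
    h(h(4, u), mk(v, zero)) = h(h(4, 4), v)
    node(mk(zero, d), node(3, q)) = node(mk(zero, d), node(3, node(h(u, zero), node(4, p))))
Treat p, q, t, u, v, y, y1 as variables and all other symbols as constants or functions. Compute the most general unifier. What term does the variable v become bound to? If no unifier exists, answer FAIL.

Decompose h/2: mk(y1, mk(v, h(3, p))) = mk(h(d, zero), t),  mk(false, 3) = mk(false, 3).
Decompose mk/2: y1 = h(d, zero),  mk(v, h(3, p)) = t.
Bind y1 := h(d, zero); no other remaining equation mentions y1.
Bind t := mk(v, h(3, p)); no other remaining equation mentions t.
Delete trivial equation mk(false, 3) = mk(false, 3).
Decompose node/2: node(u, d) = node(p, d),  mk(zero, y) = mk(zero, h(false, 3)).
Decompose node/2: u = p,  d = d.
Bind u := p; substituting into the 2 remaining equations that mention u gives: h(h(4, p), mk(v, zero)) = h(h(4, 4), v),  node(mk(zero, d), node(3, q)) = node(mk(zero, d), node(3, node(h(p, zero), node(4, p)))).
Delete trivial equation d = d.
Decompose mk/2: zero = zero,  y = h(false, 3).
Delete trivial equation zero = zero.
Bind y := h(false, 3); no other remaining equation mentions y.
Decompose h/2: h(4, p) = h(4, 4),  mk(v, zero) = v.
Decompose h/2: 4 = 4,  p = 4.
Delete trivial equation 4 = 4.
Bind p := 4; substituting into the one remaining equation that mentions p gives: node(mk(zero, d), node(3, q)) = node(mk(zero, d), node(3, node(h(4, zero), node(4, 4)))). Substituting into the earlier bindings gives t := mk(v, h(3, 4)), u := 4.
Occurs check fails: v occurs in mk(v, zero); the equation v = mk(v, zero) has no finite solution.

FAIL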